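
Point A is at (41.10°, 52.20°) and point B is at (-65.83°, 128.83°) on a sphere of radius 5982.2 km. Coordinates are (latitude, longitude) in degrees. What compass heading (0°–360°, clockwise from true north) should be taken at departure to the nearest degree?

Δλ = 76.630° = 1.3374 rad.
y = sin Δλ · cos φ₂ = (0.9729)(0.4094) = 0.3983
x = cos φ₁ sin φ₂ − sin φ₁ cos φ₂ cos Δλ = (0.7536)(-0.9123) − (0.6574)(0.4094)(0.2312) = -0.7497
θ = atan2(y, x) = 152.02°, so the bearing is 152°.

152°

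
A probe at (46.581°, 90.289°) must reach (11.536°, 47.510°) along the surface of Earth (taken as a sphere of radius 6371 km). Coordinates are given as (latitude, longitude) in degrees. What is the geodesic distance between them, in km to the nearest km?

5587 km

Let φ₁ = 0.8130 rad, φ₂ = 0.2013 rad, and Δλ = -0.7466 rad.
cos c = sin φ₁ sin φ₂ + cos φ₁ cos φ₂ cos Δλ = (0.7263)(0.2000) + (0.6873)(0.9798)(0.7340) = 0.63955,
so c = arccos(0.63955) = 0.87688 rad.
Distance = R·c = 6371 × 0.8769 ≈ 5587 km.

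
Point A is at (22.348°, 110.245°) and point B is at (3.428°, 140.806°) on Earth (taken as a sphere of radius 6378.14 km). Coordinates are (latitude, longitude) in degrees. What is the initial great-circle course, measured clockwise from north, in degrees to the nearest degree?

118°

With φ₁ = 0.3900, φ₂ = 0.0598, Δλ = 0.5334 rad, the forward-azimuth formula gives
θ = atan2( sin Δλ cos φ₂ , cos φ₁ sin φ₂ − sin φ₁ cos φ₂ cos Δλ ) = atan2(0.5075, -0.2715) = 118.15°.
So the initial bearing is 118°.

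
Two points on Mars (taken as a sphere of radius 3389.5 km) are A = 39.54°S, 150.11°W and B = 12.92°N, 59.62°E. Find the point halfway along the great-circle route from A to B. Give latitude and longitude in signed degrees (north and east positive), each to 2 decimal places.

The central angle between A and B is δ = 2.4899 rad.
With f = 0.5, the slerp weights are sin((1−f)δ)/sin δ = 1.5620 and sin(fδ)/sin δ = 1.5620.
Weighted sum of the unit vectors: (1.5620)·(-0.6686,-0.3843,-0.6366) + (1.5620)·(0.4929,0.8408,0.2236) = (-0.2744, 0.7131, -0.6451).
Converting back: φ = atan2(z, √(x²+y²)) = -40.18°, λ = atan2(y, x) = 111.05°.

-40.18°, 111.05°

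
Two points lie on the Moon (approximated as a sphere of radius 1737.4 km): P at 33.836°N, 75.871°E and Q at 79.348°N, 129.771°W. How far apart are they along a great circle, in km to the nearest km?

Let φ₁ = 0.5905 rad, φ₂ = 1.3849 rad, and Δλ = 2.6941 rad.
Haversine: a = sin²(Δφ/2) + cos φ₁ cos φ₂ sin²(Δλ/2) = 0.1496 + (0.8306)(0.1848)(0.9508) = 0.29560.
Central angle c = 2·arcsin(√a) = 1.14965 rad.
Distance = R·c = 1737.4 × 1.1497 ≈ 1997 km.

1997 km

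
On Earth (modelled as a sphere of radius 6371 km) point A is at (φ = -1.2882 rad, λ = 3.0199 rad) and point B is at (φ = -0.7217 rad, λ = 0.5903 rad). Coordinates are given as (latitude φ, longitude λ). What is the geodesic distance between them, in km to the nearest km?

6847 km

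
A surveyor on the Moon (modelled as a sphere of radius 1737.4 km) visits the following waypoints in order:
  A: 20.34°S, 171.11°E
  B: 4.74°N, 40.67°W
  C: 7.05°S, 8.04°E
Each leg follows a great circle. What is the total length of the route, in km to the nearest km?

5926 km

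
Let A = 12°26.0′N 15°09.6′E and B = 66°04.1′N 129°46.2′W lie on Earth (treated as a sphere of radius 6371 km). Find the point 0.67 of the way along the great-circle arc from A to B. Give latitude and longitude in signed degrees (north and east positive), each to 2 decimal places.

72.17°, -29.02°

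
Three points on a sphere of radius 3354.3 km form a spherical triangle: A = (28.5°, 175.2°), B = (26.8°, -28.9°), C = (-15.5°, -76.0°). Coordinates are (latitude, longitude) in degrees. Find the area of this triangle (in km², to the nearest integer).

20810780 km²

Side lengths (central angles): a = 1.0871, b = 1.9828, c = 2.0954 rad; semiperimeter s = 2.5827.
By l'Huilier's theorem, tan(E/4) = √[tan(s/2) tan((s−a)/2) tan((s−b)/2) tan((s−c)/2)], giving spherical excess E = 1.8496 rad.
Area = E·R² = 1.8496 × (3354.3)² ≈ 20810780 km².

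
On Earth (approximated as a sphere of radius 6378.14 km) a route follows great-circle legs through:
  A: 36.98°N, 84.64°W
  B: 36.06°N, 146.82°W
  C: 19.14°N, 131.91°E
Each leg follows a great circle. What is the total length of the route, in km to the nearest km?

13475 km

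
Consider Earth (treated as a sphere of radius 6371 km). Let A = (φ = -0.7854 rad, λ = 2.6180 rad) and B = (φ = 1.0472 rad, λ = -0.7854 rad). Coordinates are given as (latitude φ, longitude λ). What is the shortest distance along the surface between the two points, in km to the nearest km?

Let φ₁ = -0.7854 rad, φ₂ = 1.0472 rad, and Δλ = 2.8798 rad.
cos c = sin φ₁ sin φ₂ + cos φ₁ cos φ₂ cos Δλ = (-0.7071)(0.8660) + (0.7071)(0.5000)(-0.9659) = -0.95388,
so c = arccos(-0.95388) = 2.83670 rad.
Distance = R·c = 6371 × 2.8367 ≈ 18073 km.

18073 km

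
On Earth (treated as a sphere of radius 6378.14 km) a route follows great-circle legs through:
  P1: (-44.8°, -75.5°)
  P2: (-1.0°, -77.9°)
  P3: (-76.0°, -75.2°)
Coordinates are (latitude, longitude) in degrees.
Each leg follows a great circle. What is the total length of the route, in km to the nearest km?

13232 km

Leg P1→P2: central angle 0.7654 rad, distance 4881.5 km.
Leg P2→P3: central angle 1.3093 rad, distance 8350.7 km.
Total: 4881.5 + 8350.7 ≈ 13232 km.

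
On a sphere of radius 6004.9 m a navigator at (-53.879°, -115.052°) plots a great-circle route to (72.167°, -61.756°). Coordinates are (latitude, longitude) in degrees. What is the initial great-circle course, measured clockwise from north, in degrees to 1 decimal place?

19.1°

Δλ = 53.296° = 0.9302 rad.
y = sin Δλ · cos φ₂ = (0.8017)(0.3062) = 0.2455
x = cos φ₁ sin φ₂ − sin φ₁ cos φ₂ cos Δλ = (0.5895)(0.9520) − (-0.8078)(0.3062)(0.5977) = 0.7090
θ = atan2(y, x) = 19.10°, so the bearing is 19.1°.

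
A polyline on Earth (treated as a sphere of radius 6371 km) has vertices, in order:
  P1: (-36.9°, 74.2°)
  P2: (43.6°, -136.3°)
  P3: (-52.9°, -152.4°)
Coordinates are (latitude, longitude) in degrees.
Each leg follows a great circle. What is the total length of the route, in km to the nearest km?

28179 km

Leg P1→P2: central angle 2.7215 rad, distance 17338.5 km.
Leg P2→P3: central angle 1.7015 rad, distance 10840.3 km.
Total: 17338.5 + 10840.3 ≈ 28179 km.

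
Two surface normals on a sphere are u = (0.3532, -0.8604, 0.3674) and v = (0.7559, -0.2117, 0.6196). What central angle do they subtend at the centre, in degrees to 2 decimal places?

u·v = 0.6768; |u| = 1.0000, |v| = 1.0001.
cos θ = (u·v)/(|u||v|) = 0.6767, so θ = 47.41°.

47.41°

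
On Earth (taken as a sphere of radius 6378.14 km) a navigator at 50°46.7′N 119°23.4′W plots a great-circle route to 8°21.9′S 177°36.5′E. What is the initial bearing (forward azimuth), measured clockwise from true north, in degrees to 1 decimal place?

243.5°

With φ₁ = 0.8862, φ₂ = -0.1460, Δλ = -1.0996 rad, the forward-azimuth formula gives
θ = atan2( sin Δλ cos φ₂ , cos φ₁ sin φ₂ − sin φ₁ cos φ₂ cos Δλ ) = atan2(-0.8815, -0.4399) = -116.52°.
Adding 360° brings this into [0°, 360°): 243.5°.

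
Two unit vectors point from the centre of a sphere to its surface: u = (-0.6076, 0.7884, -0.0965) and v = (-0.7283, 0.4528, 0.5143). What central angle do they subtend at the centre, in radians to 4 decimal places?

u·v = 0.7499; |u| = 1.0000, |v| = 1.0000.
cos θ = (u·v)/(|u||v|) = 0.7499, so θ = 0.7229 rad.

0.7229 rad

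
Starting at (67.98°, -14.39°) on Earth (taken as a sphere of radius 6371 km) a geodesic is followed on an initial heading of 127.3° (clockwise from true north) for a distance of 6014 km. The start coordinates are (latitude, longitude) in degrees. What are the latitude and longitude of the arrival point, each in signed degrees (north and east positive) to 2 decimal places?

Angular distance δ = d/R = 6014/6371 = 0.94396 rad; initial bearing θ = 2.2218 rad.
sin φ₂ = sin φ₁ cos δ + cos φ₁ sin δ cos θ = (0.9271)(0.5866) + (0.3749)(0.8099)(-0.6060) = 0.3598, so φ₂ = 21.09°.
Δλ = atan2(sin θ sin δ cos φ₁, cos δ − sin φ₁ sin φ₂) = atan2(0.2415, 0.2530) = 43.668°.
λ₂ = -14.390° + 43.668° = 29.28°.

21.09°, 29.28°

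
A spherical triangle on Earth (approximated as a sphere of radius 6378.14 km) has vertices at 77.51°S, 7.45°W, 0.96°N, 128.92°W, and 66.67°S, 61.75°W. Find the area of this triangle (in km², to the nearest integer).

Side lengths (central angles): a = 1.4321, b = 0.3286, c = 1.7004 rad; semiperimeter s = 1.7306.
By l'Huilier's theorem, tan(E/4) = √[tan(s/2) tan((s−a)/2) tan((s−b)/2) tan((s−c)/2)], giving spherical excess E = 0.1895 rad.
Area = E·R² = 0.1895 × (6378.14)² ≈ 7707134 km².

7707134 km²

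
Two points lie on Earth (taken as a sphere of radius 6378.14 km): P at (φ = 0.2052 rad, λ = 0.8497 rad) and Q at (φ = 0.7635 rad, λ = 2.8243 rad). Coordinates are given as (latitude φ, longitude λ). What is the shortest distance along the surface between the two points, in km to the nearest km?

10895 km

With latitudes φ₁ = 11.757°, φ₂ = 43.745° and longitude difference Δλ = 113.136°:
Haversine: a = sin²(Δφ/2) + cos φ₁ cos φ₂ sin²(Δλ/2) = 0.0759 + (0.9790)(0.7224)(0.6965) = 0.56850.
Central angle c = 2·arcsin(√a) = 1.70823 rad.
Distance = R·c = 6378.14 × 1.7082 ≈ 10895 km.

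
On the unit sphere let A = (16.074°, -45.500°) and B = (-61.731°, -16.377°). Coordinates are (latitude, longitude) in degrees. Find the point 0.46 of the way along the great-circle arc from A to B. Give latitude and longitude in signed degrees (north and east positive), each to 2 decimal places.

-20.27°, -36.83°

Central angle δ = 1.4165 rad. Interpolating on the sphere with fraction f = 0.46:
P = [sin((1−f)δ)·A + sin(fδ)·B] / sin δ = 0.7008·A + 0.6137·B in Cartesian coordinates,
giving P = (0.7509, -0.5623, -0.3465), i.e. latitude -20.27°, longitude -36.83°.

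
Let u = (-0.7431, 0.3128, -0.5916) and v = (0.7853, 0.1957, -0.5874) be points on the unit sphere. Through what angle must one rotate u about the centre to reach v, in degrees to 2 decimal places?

u·v = -0.1748; |u| = 1.0000, |v| = 1.0000.
cos θ = (u·v)/(|u||v|) = -0.1748, so θ = 100.07°.

100.07°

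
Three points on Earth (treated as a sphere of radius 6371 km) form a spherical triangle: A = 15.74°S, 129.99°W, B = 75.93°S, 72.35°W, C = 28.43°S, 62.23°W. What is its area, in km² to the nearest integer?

20740974 km²

Side lengths (central angles): a = 0.8335, b = 1.1046, c = 1.1719 rad; semiperimeter s = 1.5550.
By l'Huilier's theorem, tan(E/4) = √[tan(s/2) tan((s−a)/2) tan((s−b)/2) tan((s−c)/2)], giving spherical excess E = 0.5110 rad.
Area = E·R² = 0.5110 × (6371)² ≈ 20740974 km².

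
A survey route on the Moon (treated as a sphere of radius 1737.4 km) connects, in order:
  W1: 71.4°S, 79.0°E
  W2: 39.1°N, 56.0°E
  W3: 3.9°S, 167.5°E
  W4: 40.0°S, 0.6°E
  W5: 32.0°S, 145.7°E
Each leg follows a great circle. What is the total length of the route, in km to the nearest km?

Leg W1→W2: central angle 1.9497 rad, distance 3387.4 km.
Leg W2→W3: central angle 1.9036 rad, distance 3307.2 km.
Leg W3→W4: central angle 2.3471 rad, distance 4077.9 km.
Leg W4→W5: central angle 1.7642 rad, distance 3065.1 km.
Total: 3387.4 + 3307.2 + 4077.9 + 3065.1 ≈ 13838 km.

13838 km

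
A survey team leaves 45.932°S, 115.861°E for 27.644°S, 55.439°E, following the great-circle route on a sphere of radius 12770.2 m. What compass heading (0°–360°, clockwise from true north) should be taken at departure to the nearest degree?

269°

Δλ = -60.422° = -1.0546 rad.
y = sin Δλ · cos φ₂ = (-0.8697)(0.8858) = -0.7704
x = cos φ₁ sin φ₂ − sin φ₁ cos φ₂ cos Δλ = (0.6955)(-0.4640) − (-0.7185)(0.8858)(0.4936) = -0.0085
θ = atan2(y, x) = -90.63°; adding 360° gives 269°.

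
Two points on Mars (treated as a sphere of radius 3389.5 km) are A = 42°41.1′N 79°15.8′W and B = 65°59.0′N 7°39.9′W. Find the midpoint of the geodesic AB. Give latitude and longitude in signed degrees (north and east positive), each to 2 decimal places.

The central angle between A and B is δ = 0.7760 rad.
With f = 0.5, the slerp weights are sin((1−f)δ)/sin δ = 0.5402 and sin(fδ)/sin δ = 0.5402.
Weighted sum of the unit vectors: (0.5402)·(0.1369,-0.7222,0.6780) + (0.5402)·(0.4034,-0.0543,0.9134) = (0.2918, -0.4194, 0.8596).
Converting back: φ = atan2(z, √(x²+y²)) = 59.27°, λ = atan2(y, x) = -55.17°.

59.27°, -55.17°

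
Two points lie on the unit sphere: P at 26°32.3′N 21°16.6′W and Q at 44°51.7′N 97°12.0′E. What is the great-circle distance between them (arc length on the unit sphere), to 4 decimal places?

Let φ₁ = 0.4632 rad, φ₂ = 0.7830 rad, and Δλ = 2.0678 rad.
cos c = sin φ₁ sin φ₂ + cos φ₁ cos φ₂ cos Δλ = (0.4468)(0.7054) + (0.8946)(0.7088)(-0.4768) = 0.01282,
so c = arccos(0.01282) = 1.55798 rad.
On the unit sphere the arc length equals the central angle: 1.5580.

1.5580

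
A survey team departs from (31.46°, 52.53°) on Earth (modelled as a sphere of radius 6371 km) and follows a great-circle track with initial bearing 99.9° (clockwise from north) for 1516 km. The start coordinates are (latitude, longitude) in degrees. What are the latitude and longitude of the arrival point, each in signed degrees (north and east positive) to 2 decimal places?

28.21°, 67.81°

Angular distance δ = d/R = 1516/6371 = 0.23795 rad; initial bearing θ = 1.7436 rad.
sin φ₂ = sin φ₁ cos δ + cos φ₁ sin δ cos θ = (0.5219)(0.9718) + (0.8530)(0.2357)(-0.1719) = 0.4726, so φ₂ = 28.21°.
Δλ = atan2(sin θ sin δ cos φ₁, cos δ − sin φ₁ sin φ₂) = atan2(0.1981, 0.7252) = 15.277°.
λ₂ = 52.530° + 15.277° = 67.81°.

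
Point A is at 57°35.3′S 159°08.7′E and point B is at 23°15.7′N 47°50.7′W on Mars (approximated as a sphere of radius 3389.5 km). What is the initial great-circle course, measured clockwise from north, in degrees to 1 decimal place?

139.0°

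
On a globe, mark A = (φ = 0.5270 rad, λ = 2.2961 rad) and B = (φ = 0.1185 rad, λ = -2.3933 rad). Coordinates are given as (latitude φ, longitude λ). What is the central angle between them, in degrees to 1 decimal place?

87.7°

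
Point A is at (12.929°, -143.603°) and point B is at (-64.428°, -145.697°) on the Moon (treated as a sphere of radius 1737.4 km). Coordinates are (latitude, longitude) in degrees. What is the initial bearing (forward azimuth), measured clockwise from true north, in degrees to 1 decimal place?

With φ₁ = 0.2257, φ₂ = -1.1245, Δλ = -0.0365 rad, the forward-azimuth formula gives
θ = atan2( sin Δλ cos φ₂ , cos φ₁ sin φ₂ − sin φ₁ cos φ₂ cos Δλ ) = atan2(-0.0158, -0.9757) = -179.07°.
Adding 360° brings this into [0°, 360°): 180.9°.

180.9°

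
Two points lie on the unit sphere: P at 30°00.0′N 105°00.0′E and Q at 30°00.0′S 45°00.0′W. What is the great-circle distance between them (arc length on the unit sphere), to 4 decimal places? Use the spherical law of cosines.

With latitudes φ₁ = 30.000°, φ₂ = -30.000° and longitude difference Δλ = -150.000°:
cos c = sin φ₁ sin φ₂ + cos φ₁ cos φ₂ cos Δλ = (0.5000)(-0.5000) + (0.8660)(0.8660)(-0.8660) = -0.89952,
so c = arccos(-0.89952) = 2.68946 rad.
On the unit sphere the arc length equals the central angle: 2.6895.

2.6895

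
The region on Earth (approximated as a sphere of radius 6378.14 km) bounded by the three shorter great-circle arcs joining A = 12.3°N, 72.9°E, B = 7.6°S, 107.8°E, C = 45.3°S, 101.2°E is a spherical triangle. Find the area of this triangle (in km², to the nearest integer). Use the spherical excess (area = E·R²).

Side lengths (central angles): a = 0.6655, b = 1.0999, c = 0.6980 rad; semiperimeter s = 1.2317.
By l'Huilier's theorem, tan(E/4) = √[tan(s/2) tan((s−a)/2) tan((s−b)/2) tan((s−c)/2)], giving spherical excess E = 0.2435 rad.
Area = E·R² = 0.2435 × (6378.14)² ≈ 9905395 km².

9905395 km²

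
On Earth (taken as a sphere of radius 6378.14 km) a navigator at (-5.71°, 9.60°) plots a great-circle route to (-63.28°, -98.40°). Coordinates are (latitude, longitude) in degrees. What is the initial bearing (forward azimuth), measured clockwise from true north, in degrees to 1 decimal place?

205.4°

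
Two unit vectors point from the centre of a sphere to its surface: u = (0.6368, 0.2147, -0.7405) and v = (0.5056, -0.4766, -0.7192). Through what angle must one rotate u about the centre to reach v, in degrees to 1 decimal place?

u·v = 0.7522; |u| = 1.0000, |v| = 1.0000.
cos θ = (u·v)/(|u||v|) = 0.7522, so θ = 41.2°.

41.2°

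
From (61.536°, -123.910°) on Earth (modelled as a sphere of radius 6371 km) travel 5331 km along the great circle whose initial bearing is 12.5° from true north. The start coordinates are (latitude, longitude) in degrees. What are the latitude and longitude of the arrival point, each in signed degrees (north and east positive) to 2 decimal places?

Angular distance δ = d/R = 5331/6371 = 0.83676 rad; initial bearing θ = 0.2182 rad.
sin φ₂ = sin φ₁ cos δ + cos φ₁ sin δ cos θ = (0.8791)(0.6699) + (0.4766)(0.7425)(0.9763) = 0.9344, so φ₂ = 69.13°.
Δλ = atan2(sin θ sin δ cos φ₁, cos δ − sin φ₁ sin φ₂) = atan2(0.0766, -0.1516) = 153.189°.
λ₂ = -123.910° + 153.189° = 29.28°.

69.13°, 29.28°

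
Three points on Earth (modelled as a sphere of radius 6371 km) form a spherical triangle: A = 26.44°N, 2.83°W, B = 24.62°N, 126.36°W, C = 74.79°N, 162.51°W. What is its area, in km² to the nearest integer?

Side lengths (central angles): a = 0.9340, b = 1.3599, c = 1.8381 rad; semiperimeter s = 2.0660.
By l'Huilier's theorem, tan(E/4) = √[tan(s/2) tan((s−a)/2) tan((s−b)/2) tan((s−c)/2)], giving spherical excess E = 0.8354 rad.
Area = E·R² = 0.8354 × (6371)² ≈ 33910413 km².

33910413 km²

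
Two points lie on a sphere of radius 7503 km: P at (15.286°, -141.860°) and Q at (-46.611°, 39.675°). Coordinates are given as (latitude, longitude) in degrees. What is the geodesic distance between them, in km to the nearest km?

19466 km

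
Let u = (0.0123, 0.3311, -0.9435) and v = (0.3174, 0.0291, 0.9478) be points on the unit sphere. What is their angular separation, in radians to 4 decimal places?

2.6483 rad

u·v = -0.8807; |u| = 1.0000, |v| = 1.0000.
cos θ = (u·v)/(|u||v|) = -0.8808, so θ = 2.6483 rad.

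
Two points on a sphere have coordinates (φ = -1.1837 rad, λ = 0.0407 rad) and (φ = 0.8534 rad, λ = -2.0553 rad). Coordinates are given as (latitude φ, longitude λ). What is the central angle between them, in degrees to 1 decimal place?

145.3°

Let φ₁ = -1.1837 rad, φ₂ = 0.8534 rad, and Δλ = -2.0960 rad.
cos c = sin φ₁ sin φ₂ + cos φ₁ cos φ₂ cos Δλ = (-0.9260)(0.7535) + (0.3775)(0.6574)(-0.5014) = -0.82220,
so c = arccos(-0.82220) = 2.53606 rad.
So the angular separation is 145.3°.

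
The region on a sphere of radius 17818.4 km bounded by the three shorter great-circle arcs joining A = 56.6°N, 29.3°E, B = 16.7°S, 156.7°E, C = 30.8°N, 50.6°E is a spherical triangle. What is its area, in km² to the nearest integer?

255033118 km²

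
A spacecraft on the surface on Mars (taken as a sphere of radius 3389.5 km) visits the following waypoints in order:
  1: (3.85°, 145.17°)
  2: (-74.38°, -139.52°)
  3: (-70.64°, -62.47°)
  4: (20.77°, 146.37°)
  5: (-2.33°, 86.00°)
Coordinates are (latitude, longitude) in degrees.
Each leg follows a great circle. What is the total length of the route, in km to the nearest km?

17884 km

Leg 1→2: central angle 1.5673 rad, distance 5312.5 km.
Leg 2→3: central angle 0.3801 rad, distance 1288.5 km.
Leg 3→4: central angle 2.2219 rad, distance 7531.2 km.
Leg 4→5: central angle 1.1069 rad, distance 3751.7 km.
Total: 5312.5 + 1288.5 + 7531.2 + 3751.7 ≈ 17884 km.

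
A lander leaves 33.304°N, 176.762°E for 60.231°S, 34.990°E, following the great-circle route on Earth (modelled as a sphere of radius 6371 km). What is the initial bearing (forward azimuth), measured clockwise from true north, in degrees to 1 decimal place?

211.0°

With φ₁ = 0.5813, φ₂ = -1.0512, Δλ = -2.4744 rad, the forward-azimuth formula gives
θ = atan2( sin Δλ cos φ₂ , cos φ₁ sin φ₂ − sin φ₁ cos φ₂ cos Δλ ) = atan2(-0.3072, -0.5113) = -149.00°.
Adding 360° brings this into [0°, 360°): 211.0°.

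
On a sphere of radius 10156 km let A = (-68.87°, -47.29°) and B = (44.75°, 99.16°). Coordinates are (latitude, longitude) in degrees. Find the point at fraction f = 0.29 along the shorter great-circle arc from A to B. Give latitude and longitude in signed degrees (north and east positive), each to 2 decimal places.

The central angle between A and B is δ = 2.6261 rad.
With f = 0.29, the slerp weights are sin((1−f)δ)/sin δ = 1.9416 and sin(fδ)/sin δ = 1.3998.
Weighted sum of the unit vectors: (1.9416)·(0.2445,-0.2649,-0.9328) + (1.3998)·(-0.1131,0.7011,0.7040) = (0.3165, 0.4671, -0.8256).
Converting back: φ = atan2(z, √(x²+y²)) = -55.65°, λ = atan2(y, x) = 55.88°.

-55.65°, 55.88°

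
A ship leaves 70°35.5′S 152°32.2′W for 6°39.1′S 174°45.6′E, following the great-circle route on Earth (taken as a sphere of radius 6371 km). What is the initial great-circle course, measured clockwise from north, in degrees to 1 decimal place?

324.4°

With φ₁ = -1.2321, φ₂ = -0.1161, Δλ = -0.5708 rad, the forward-azimuth formula gives
θ = atan2( sin Δλ cos φ₂ , cos φ₁ sin φ₂ − sin φ₁ cos φ₂ cos Δλ ) = atan2(-0.5367, 0.7498) = -35.59°.
Adding 360° brings this into [0°, 360°): 324.4°.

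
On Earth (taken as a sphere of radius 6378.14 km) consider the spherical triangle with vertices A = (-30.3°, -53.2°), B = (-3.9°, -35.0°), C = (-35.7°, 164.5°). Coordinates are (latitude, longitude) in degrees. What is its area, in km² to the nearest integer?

4653363 km²

Side lengths (central angles): a = 2.3804, b = 1.8342, c = 0.5498 rad; semiperimeter s = 2.3822.
By l'Huilier's theorem, tan(E/4) = √[tan(s/2) tan((s−a)/2) tan((s−b)/2) tan((s−c)/2)], giving spherical excess E = 0.1144 rad.
Area = E·R² = 0.1144 × (6378.14)² ≈ 4653363 km².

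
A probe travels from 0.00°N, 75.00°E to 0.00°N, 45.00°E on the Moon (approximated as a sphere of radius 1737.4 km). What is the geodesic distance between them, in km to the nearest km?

In radians: φ₁ = 0.0000, φ₂ = 0.0000, Δλ = -30.000° = -0.5236 rad.
Haversine: a = sin²(Δφ/2) + cos φ₁ cos φ₂ sin²(Δλ/2) = 0.0000 + (1.0000)(1.0000)(0.0670) = 0.06699.
Central angle c = 2·arcsin(√a) = 0.52360 rad.
Distance = R·c = 1737.4 × 0.5236 ≈ 910 km.

910 km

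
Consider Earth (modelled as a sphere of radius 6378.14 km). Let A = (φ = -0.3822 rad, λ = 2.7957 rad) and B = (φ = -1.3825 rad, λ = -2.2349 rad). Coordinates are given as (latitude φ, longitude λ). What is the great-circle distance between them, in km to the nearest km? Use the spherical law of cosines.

7249 km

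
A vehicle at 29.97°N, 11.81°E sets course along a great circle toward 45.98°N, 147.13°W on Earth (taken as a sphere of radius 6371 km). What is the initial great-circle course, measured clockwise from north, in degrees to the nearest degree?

With φ₁ = 0.5231, φ₂ = 0.8025, Δλ = -2.7740 rad, the forward-azimuth formula gives
θ = atan2( sin Δλ cos φ₂ , cos φ₁ sin φ₂ − sin φ₁ cos φ₂ cos Δλ ) = atan2(-0.2497, 0.9469) = -14.77°.
Adding 360° brings this into [0°, 360°): 345°.

345°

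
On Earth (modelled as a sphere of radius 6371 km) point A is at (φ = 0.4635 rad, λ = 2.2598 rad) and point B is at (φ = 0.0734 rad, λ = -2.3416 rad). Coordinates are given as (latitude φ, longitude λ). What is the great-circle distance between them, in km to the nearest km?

10428 km

In radians: φ₁ = 0.4635, φ₂ = 0.0734, Δλ = 96.359° = 1.6818 rad.
Haversine: a = sin²(Δφ/2) + cos φ₁ cos φ₂ sin²(Δλ/2) = 0.0376 + (0.8945)(0.9973)(0.5554) = 0.53301.
Central angle c = 2·arcsin(√a) = 1.63687 rad.
Distance = R·c = 6371 × 1.6369 ≈ 10428 km.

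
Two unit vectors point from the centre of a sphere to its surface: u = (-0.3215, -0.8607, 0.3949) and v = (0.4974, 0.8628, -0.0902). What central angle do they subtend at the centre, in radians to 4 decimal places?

2.7879 rad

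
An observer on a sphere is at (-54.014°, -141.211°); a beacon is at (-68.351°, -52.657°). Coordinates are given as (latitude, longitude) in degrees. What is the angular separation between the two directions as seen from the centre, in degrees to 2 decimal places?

40.75°

With latitudes φ₁ = -54.014°, φ₂ = -68.351° and longitude difference Δλ = 88.554°:
cos c = sin φ₁ sin φ₂ + cos φ₁ cos φ₂ cos Δλ = (-0.8092)(-0.9295) + (0.5876)(0.3689)(0.0252) = 0.75755,
so c = arccos(0.75755) = 0.71124 rad.
So the angular separation is 40.75°.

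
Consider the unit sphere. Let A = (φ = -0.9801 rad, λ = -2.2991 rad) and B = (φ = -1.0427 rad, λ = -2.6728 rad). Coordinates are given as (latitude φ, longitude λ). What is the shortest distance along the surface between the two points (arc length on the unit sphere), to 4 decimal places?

0.2069

With latitudes φ₁ = -56.156°, φ₂ = -59.742° and longitude difference Δλ = -21.411°:
Haversine: a = sin²(Δφ/2) + cos φ₁ cos φ₂ sin²(Δλ/2) = 0.0010 + (0.5569)(0.5039)(0.0345) = 0.01066.
Central angle c = 2·arcsin(√a) = 0.20690 rad.
On the unit sphere the arc length equals the central angle: 0.2069.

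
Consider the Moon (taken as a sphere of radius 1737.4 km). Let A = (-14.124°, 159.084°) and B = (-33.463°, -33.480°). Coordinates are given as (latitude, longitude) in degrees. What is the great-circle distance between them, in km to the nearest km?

With latitudes φ₁ = -14.124°, φ₂ = -33.463° and longitude difference Δλ = 167.436°:
cos c = sin φ₁ sin φ₂ + cos φ₁ cos φ₂ cos Δλ = (-0.2440)(-0.5514) + (0.9698)(0.8342)(-0.9761) = -0.65510,
so c = arccos(-0.65510) = 2.28511 rad.
Distance = R·c = 1737.4 × 2.2851 ≈ 3970 km.

3970 km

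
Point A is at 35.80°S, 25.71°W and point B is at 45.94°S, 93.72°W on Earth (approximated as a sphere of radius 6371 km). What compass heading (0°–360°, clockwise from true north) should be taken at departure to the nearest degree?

Δλ = -68.010° = -1.1870 rad.
y = sin Δλ · cos φ₂ = (-0.9272)(0.6954) = -0.6448
x = cos φ₁ sin φ₂ − sin φ₁ cos φ₂ cos Δλ = (0.8111)(-0.7186) − (-0.5850)(0.6954)(0.3744) = -0.4305
θ = atan2(y, x) = -123.73°; adding 360° gives 236°.

236°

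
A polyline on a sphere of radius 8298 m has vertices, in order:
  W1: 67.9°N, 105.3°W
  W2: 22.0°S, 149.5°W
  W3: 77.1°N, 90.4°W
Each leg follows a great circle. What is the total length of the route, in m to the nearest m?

Leg W1→W2: central angle 1.6680 rad, distance 13840.7 m.
Leg W2→W3: central angle 1.8326 rad, distance 15207.2 m.
Total: 13840.7 + 15207.2 ≈ 29048 m.

29048 m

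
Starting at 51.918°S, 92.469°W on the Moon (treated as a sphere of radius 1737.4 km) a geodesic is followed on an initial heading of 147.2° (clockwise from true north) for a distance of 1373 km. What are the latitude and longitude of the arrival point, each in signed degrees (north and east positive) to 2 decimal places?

Angular distance δ = d/R = 1373/1737.4 = 0.79026 rad; initial bearing θ = 2.5691 rad.
sin φ₂ = sin φ₁ cos δ + cos φ₁ sin δ cos θ = (-0.7871)(0.7037) + (0.6168)(0.7105)(-0.8406) = -0.9223, so φ₂ = -67.26°.
Δλ = atan2(sin θ sin δ cos φ₁, cos δ − sin φ₁ sin φ₂) = atan2(0.2374, -0.0223) = 95.359°.
λ₂ = -92.469° + 95.359° = 2.89°.

-67.26°, 2.89°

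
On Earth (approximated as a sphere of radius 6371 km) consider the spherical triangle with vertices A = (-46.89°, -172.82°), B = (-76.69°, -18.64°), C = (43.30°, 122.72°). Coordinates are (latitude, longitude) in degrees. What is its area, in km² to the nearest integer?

Side lengths (central angles): a = 2.4952, b = 1.8611, c = 0.9657 rad; semiperimeter s = 2.6610.
By l'Huilier's theorem, tan(E/4) = √[tan(s/2) tan((s−a)/2) tan((s−b)/2) tan((s−c)/2)], giving spherical excess E = 1.5325 rad.
Area = E·R² = 1.5325 × (6371)² ≈ 62202811 km².

62202811 km²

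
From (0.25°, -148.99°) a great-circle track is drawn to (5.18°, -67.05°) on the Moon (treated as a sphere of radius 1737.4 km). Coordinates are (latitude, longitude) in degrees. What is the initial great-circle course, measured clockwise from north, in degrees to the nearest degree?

85°

With φ₁ = 0.0044, φ₂ = 0.0904, Δλ = 1.4301 rad, the forward-azimuth formula gives
θ = atan2( sin Δλ cos φ₂ , cos φ₁ sin φ₂ − sin φ₁ cos φ₂ cos Δλ ) = atan2(0.9861, 0.0897) = 84.80°.
So the initial bearing is 85°.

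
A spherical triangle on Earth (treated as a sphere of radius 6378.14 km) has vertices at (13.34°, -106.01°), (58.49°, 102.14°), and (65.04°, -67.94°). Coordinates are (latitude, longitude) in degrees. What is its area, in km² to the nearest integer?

19222653 km²

Side lengths (central angles): a = 0.9816, b = 1.0093, c = 1.8252 rad; semiperimeter s = 1.9081.
By l'Huilier's theorem, tan(E/4) = √[tan(s/2) tan((s−a)/2) tan((s−b)/2) tan((s−c)/2)], giving spherical excess E = 0.4725 rad.
Area = E·R² = 0.4725 × (6378.14)² ≈ 19222653 km².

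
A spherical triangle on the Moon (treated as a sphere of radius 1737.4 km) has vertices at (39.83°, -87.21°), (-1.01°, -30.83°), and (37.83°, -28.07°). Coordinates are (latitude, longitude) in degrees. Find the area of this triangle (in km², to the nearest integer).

Side lengths (central angles): a = 0.6793, b = 0.7898, c = 1.1441 rad; semiperimeter s = 1.3067.
By l'Huilier's theorem, tan(E/4) = √[tan(s/2) tan((s−a)/2) tan((s−b)/2) tan((s−c)/2)], giving spherical excess E = 0.2919 rad.
Area = E·R² = 0.2919 × (1737.4)² ≈ 881157 km².

881157 km²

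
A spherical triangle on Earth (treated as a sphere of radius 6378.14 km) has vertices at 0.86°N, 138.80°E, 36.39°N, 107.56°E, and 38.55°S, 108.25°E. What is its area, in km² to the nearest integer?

15219398 km²

Side lengths (central angles): a = 1.3080, b = 0.8445, c = 0.7994 rad; semiperimeter s = 1.4760.
By l'Huilier's theorem, tan(E/4) = √[tan(s/2) tan((s−a)/2) tan((s−b)/2) tan((s−c)/2)], giving spherical excess E = 0.3741 rad.
Area = E·R² = 0.3741 × (6378.14)² ≈ 15219398 km².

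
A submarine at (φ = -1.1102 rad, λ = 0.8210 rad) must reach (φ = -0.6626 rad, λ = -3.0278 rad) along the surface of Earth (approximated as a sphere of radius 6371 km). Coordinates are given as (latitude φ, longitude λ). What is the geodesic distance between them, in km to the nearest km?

Let φ₁ = -1.1102 rad, φ₂ = -0.6626 rad, and Δλ = 2.4344 rad.
cos c = sin φ₁ sin φ₂ + cos φ₁ cos φ₂ cos Δλ = (-0.8958)(-0.6152) + (0.4445)(0.7884)(-0.7602) = 0.28467,
so c = arccos(0.28467) = 1.28213 rad.
Distance = R·c = 6371 × 1.2821 ≈ 8168 km.

8168 km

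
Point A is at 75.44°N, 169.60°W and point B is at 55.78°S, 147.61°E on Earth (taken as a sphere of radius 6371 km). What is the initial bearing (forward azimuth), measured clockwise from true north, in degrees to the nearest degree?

Δλ = -42.790° = -0.7468 rad.
y = sin Δλ · cos φ₂ = (-0.6793)(0.5624) = -0.3820
x = cos φ₁ sin φ₂ − sin φ₁ cos φ₂ cos Δλ = (0.2514)(-0.8269) − (0.9679)(0.5624)(0.7338) = -0.6073
θ = atan2(y, x) = -147.83°; adding 360° gives 212°.

212°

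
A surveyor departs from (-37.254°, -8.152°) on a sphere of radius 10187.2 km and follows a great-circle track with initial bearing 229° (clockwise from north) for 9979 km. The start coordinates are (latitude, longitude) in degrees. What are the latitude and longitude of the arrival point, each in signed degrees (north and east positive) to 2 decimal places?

-50.44°, -87.85°

Angular distance δ = d/R = 9979/10187.2 = 0.97956 rad; initial bearing θ = 3.9968 rad.
sin φ₂ = sin φ₁ cos δ + cos φ₁ sin δ cos θ = (-0.6053)(0.5574) + (0.7960)(0.8303)(-0.6561) = -0.7710, so φ₂ = -50.44°.
Δλ = atan2(sin θ sin δ cos φ₁, cos δ − sin φ₁ sin φ₂) = atan2(-0.4987, 0.0907) = -79.695°.
λ₂ = -8.152° − 79.695° = -87.85°.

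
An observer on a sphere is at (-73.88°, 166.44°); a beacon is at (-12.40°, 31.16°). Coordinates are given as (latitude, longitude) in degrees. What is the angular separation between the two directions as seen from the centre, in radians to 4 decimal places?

1.5572 rad

In radians: φ₁ = -1.2894, φ₂ = -0.2164, Δλ = -135.280° = -2.3611 rad.
Haversine: a = sin²(Δφ/2) + cos φ₁ cos φ₂ sin²(Δλ/2) = 0.2613 + (0.2777)(0.9767)(0.8553) = 0.49320.
Central angle c = 2·arcsin(√a) = 1.55719 rad.
So the angular separation is 1.5572 rad.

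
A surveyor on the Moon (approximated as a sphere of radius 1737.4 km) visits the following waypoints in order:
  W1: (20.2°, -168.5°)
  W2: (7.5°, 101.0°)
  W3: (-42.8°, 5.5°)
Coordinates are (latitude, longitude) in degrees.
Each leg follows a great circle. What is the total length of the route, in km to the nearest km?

Leg W1→W2: central angle 1.5338 rad, distance 2664.9 km.
Leg W2→W3: central angle 1.7299 rad, distance 3005.5 km.
Total: 2664.9 + 3005.5 ≈ 5670 km.

5670 km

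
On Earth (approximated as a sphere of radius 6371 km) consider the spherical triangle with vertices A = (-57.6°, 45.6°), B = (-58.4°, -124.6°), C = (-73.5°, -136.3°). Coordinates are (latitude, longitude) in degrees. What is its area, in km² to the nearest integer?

Side lengths (central angles): a = 0.2752, b = 0.8534, c = 1.1124 rad; semiperimeter s = 1.1205.
By l'Huilier's theorem, tan(E/4) = √[tan(s/2) tan((s−a)/2) tan((s−b)/2) tan((s−c)/2)], giving spherical excess E = 0.0494 rad.
Area = E·R² = 0.0494 × (6371)² ≈ 2003671 km².

2003671 km²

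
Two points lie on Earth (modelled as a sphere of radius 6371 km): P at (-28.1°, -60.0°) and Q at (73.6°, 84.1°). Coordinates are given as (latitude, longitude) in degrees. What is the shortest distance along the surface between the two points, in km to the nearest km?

14546 km

In radians: φ₁ = -0.4904, φ₂ = 1.2846, Δλ = 144.100° = 2.5150 rad.
Haversine: a = sin²(Δφ/2) + cos φ₁ cos φ₂ sin²(Δλ/2) = 0.6014 + (0.8821)(0.2823)(0.9050) = 0.82680.
Central angle c = 2·arcsin(√a) = 2.28313 rad.
Distance = R·c = 6371 × 2.2831 ≈ 14546 km.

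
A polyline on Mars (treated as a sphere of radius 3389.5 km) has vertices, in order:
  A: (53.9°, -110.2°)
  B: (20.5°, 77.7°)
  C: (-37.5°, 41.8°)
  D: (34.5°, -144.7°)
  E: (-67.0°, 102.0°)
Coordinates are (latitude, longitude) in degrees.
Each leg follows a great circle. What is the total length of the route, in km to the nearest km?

28207 km

Leg A→B: central angle 1.8376 rad, distance 6228.7 km.
Leg B→C: central angle 1.1715 rad, distance 3970.8 km.
Leg C→D: central angle 3.0360 rad, distance 10290.4 km.
Leg D→E: central angle 2.2767 rad, distance 7717.0 km.
Total: 6228.7 + 3970.8 + 10290.4 + 7717.0 ≈ 28207 km.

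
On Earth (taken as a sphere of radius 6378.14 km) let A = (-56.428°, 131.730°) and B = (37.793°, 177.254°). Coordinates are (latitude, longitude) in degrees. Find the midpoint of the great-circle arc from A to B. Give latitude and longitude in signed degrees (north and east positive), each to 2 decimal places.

-10.06°, 158.73°

Central angle δ = 1.7767 rad. Interpolating on the sphere with fraction f = 0.5:
P = [sin((1−f)δ)·A + sin(fδ)·B] / sin δ = 0.7928·A + 0.7928·B in Cartesian coordinates,
giving P = (-0.9176, 0.3572, -0.1747), i.e. latitude -10.06°, longitude 158.73°.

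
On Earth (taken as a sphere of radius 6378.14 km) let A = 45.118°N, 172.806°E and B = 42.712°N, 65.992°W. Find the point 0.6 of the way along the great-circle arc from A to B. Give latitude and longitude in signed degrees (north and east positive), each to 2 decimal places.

Central angle δ = 1.3572 rad. Interpolating on the sphere with fraction f = 0.6:
P = [sin((1−f)δ)·A + sin(fδ)·B] / sin δ = 0.5286·A + 0.7442·B in Cartesian coordinates,
giving P = (-0.1476, -0.4528, 0.8793), i.e. latitude 61.56°, longitude -108.06°.

61.56°, -108.06°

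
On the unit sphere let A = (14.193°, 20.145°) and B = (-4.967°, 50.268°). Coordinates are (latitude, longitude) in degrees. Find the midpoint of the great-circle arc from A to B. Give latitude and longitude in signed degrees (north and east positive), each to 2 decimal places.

Central angle δ = 0.6195 rad. Interpolating on the sphere with fraction f = 0.5:
P = [sin((1−f)δ)·A + sin(fδ)·B] / sin δ = 0.5250·A + 0.5250·B in Cartesian coordinates,
giving P = (0.8121, 0.5775, 0.0833), i.e. latitude 4.78°, longitude 35.42°.

4.78°, 35.42°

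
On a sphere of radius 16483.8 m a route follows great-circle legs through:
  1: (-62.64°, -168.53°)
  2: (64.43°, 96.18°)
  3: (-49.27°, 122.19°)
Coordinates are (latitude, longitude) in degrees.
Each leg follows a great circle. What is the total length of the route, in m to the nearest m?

74952 m

Leg 1→2: central angle 2.5312 rad, distance 41724.3 m.
Leg 2→3: central angle 2.0158 rad, distance 33228.2 m.
Total: 41724.3 + 33228.2 ≈ 74952 m.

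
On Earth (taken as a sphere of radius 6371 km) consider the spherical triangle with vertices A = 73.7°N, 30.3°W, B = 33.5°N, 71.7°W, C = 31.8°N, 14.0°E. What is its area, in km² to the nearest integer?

14865519 km²

Side lengths (central angles): a = 1.2196, b = 0.8278, c = 0.7879 rad; semiperimeter s = 1.4177.
By l'Huilier's theorem, tan(E/4) = √[tan(s/2) tan((s−a)/2) tan((s−b)/2) tan((s−c)/2)], giving spherical excess E = 0.3662 rad.
Area = E·R² = 0.3662 × (6371)² ≈ 14865519 km².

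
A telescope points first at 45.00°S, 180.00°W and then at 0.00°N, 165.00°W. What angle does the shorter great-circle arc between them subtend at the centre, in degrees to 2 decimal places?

46.92°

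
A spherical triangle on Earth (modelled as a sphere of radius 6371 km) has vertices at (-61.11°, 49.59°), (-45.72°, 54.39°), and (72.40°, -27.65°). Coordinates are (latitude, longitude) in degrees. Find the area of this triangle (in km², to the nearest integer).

Side lengths (central angles): a = 2.2826, b = 2.5019, c = 0.2730 rad; semiperimeter s = 2.5288.
By l'Huilier's theorem, tan(E/4) = √[tan(s/2) tan((s−a)/2) tan((s−b)/2) tan((s−c)/2)], giving spherical excess E = 0.4192 rad.
Area = E·R² = 0.4192 × (6371)² ≈ 17015184 km².

17015184 km²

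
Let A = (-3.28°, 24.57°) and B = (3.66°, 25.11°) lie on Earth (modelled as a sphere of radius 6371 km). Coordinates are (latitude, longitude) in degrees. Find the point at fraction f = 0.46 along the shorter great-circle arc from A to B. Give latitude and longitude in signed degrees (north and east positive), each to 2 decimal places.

-0.09°, 24.82°

Central angle δ = 0.1215 rad. Interpolating on the sphere with fraction f = 0.46:
P = [sin((1−f)δ)·A + sin(fδ)·B] / sin δ = 0.5409·A + 0.4609·B in Cartesian coordinates,
giving P = (0.9076, 0.4197, -0.0015), i.e. latitude -0.09°, longitude 24.82°.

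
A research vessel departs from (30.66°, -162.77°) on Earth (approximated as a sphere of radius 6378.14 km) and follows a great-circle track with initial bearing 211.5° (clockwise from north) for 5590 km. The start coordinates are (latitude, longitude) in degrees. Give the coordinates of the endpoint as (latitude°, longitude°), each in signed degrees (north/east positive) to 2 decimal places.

-13.73°, 172.82°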